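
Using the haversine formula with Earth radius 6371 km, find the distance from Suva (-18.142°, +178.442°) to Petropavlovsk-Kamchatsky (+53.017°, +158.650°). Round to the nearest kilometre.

8139 km

Δλ = 158.650 − 178.442 = -19.792°.
Δφ = 53.017 − -18.142 = 71.159°.
a = sin²(Δφ/2) + cos φ₁ · cos φ₂ · sin²(Δλ/2) = 0.355413.
c = 2·atan2(√a, √(1−a)) = 1.27743 rad → d = 6371·c ≈ 8138.53 km.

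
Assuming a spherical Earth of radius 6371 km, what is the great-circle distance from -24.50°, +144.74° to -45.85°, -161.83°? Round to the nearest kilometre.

Δλ = -161.83 − 144.74 = -306.57°; wrapped into (−180°, 180°]: 53.43°.
Δφ = -45.85 − -24.50 = -21.35°.
a = sin²(Δφ/2) + cos φ₁ · cos φ₂ · sin²(Δλ/2) = 0.162407.
c = 2·atan2(√a, √(1−a)) = 0.82958 rad → d = 6371·c ≈ 5285.26 km.

5285 km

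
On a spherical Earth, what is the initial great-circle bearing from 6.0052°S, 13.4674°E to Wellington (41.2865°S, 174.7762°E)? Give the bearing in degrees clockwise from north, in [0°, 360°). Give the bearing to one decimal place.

Δλ = 174.7762 − 13.4674 = 161.3088°.
θ = atan2( sin Δλ · cos φ₂ , cos φ₁ · sin φ₂ − sin φ₁ · cos φ₂ · cos Δλ )
  = atan2(0.24081, -0.73067) = 161.759° → normalised to [0°, 360°): 161.759°.

161.8°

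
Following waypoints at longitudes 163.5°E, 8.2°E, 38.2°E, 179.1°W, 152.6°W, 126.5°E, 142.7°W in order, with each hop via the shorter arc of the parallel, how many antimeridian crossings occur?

Leg 1: +163.5° → +8.2°, shortest Δλ = -155.3° (west) — does not cross 180°.
Leg 2: +8.2° → +38.2°, shortest Δλ = 30.0° (east) — does not cross 180°.
Leg 3: +38.2° → -179.1°, shortest Δλ = 142.7° (east) — crosses 180°.
Leg 4: -179.1° → -152.6°, shortest Δλ = 26.5° (east) — does not cross 180°.
Leg 5: -152.6° → +126.5°, shortest Δλ = -80.9° (west) — crosses 180°.
Leg 6: +126.5° → -142.7°, shortest Δλ = 90.8° (east) — crosses 180°.
Total crossings: 3.

3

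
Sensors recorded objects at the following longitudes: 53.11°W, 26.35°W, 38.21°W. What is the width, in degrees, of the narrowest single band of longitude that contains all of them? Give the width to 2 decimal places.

26.76°

Sort the longitudes: -53.11°, -38.21°, -26.35°.
Eastward gaps between consecutive values (wrapping around): 14.90°, 11.86°, 333.24°.
Largest gap = 333.24° ⇒ minimal covering band is its complement: 360° − 333.24° = 26.76°.
Band runs from -53.11° eastward to -26.35°.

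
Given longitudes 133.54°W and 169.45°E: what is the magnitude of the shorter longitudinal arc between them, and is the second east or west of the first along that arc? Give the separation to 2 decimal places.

57.01° west

Raw difference: 169.45 − -133.54 = 302.99°.
Normalise into (−180°, 180°]: 302.99° − 360° = -57.01°.
Negative ⇒ the second point lies to the west; separation 57.01°.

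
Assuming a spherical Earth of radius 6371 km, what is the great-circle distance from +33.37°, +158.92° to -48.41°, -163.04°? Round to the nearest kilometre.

9847 km

Δλ = -163.04 − 158.92 = -321.96°; wrapped into (−180°, 180°]: 38.04°.
Δφ = -48.41 − 33.37 = -81.78°.
a = sin²(Δφ/2) + cos φ₁ · cos φ₂ · sin²(Δλ/2) = 0.487391.
c = 2·atan2(√a, √(1−a)) = 1.54558 rad → d = 6371·c ≈ 9846.86 km.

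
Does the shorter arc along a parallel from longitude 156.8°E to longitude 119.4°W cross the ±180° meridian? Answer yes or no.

Naïve |-119.4 − 156.8| = 276.2° > 180°, so the shorter arc goes the other way round — across 180°.
Signed shortest Δλ = ((-119.4 − 156.8 + 180) mod 360) − 180 = 83.8°.
Going east by 83.8° from +156.8° passes through 180° before reaching -119.4°.

Yes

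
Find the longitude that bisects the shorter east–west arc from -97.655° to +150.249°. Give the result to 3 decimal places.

-153.703°

Signed shortest Δλ from -97.655° to +150.249° is -112.096°.
Midpoint longitude = -97.655° + (-112.096°)/2 = -97.655° − 56.048° = -153.703°.
(The naïve average (-97.655 + +150.249)/2 = 26.297° is on the wrong side of the globe.)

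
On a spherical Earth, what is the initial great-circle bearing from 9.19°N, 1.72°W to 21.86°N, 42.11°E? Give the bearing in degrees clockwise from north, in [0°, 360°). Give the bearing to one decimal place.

67.9°

Δλ = 42.11 − -1.72 = 43.83°.
θ = atan2( sin Δλ · cos φ₂ , cos φ₁ · sin φ₂ − sin φ₁ · cos φ₂ · cos Δλ )
  = atan2(0.64273, 0.26063) = 67.927° → normalised to [0°, 360°): 67.927°.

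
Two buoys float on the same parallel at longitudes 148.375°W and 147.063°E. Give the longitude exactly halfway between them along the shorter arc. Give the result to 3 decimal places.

Signed shortest Δλ from -148.375° to +147.063° is -64.562°.
Midpoint longitude = -148.375° + (-64.562°)/2 = -148.375° − 32.281° = -180.656°.
Normalise into (−180°, 180°]: +179.344°.
(The naïve average (-148.375 + +147.063)/2 = -0.656° is on the wrong side of the globe.)

179.344°E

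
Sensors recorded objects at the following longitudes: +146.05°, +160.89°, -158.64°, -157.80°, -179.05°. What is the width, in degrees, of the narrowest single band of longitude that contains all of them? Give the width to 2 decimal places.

56.15°

Sort the longitudes: -179.05°, -158.64°, -157.80°, +146.05°, +160.89°.
Eastward gaps between consecutive values (wrapping around): 20.41°, 0.84°, 303.85°, 14.84°, 20.06°.
Largest gap = 303.85° ⇒ minimal covering band is its complement: 360° − 303.85° = 56.15°.
Band runs from +146.05° eastward to -157.80°, crossing the antimeridian.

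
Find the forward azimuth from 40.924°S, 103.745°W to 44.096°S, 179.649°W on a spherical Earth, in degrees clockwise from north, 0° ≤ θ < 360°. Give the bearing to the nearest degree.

239°

Δλ = -179.649 − -103.745 = -75.904°.
θ = atan2( sin Δλ · cos φ₂ , cos φ₁ · sin φ₂ − sin φ₁ · cos φ₂ · cos Δλ )
  = atan2(-0.69655, -0.41120) = -120.555° → normalised to [0°, 360°): 239.445°.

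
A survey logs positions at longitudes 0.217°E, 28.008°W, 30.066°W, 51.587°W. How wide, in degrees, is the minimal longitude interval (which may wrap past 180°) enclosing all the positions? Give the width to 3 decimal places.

51.804°

Sort the longitudes: -51.587°, -30.066°, -28.008°, +0.217°.
Eastward gaps between consecutive values (wrapping around): 21.521°, 2.058°, 28.225°, 308.196°.
Largest gap = 308.196° ⇒ minimal covering band is its complement: 360° − 308.196° = 51.804°.
Band runs from -51.587° eastward to +0.217°.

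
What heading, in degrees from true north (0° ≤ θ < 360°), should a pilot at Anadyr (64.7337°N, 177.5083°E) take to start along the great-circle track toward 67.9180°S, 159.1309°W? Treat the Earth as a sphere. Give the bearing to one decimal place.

168.1°

Δλ = -159.1309 − 177.5083 = -336.6392°; wrapped into (−180°, 180°]: 23.3608°.
θ = atan2( sin Δλ · cos φ₂ , cos φ₁ · sin φ₂ − sin φ₁ · cos φ₂ · cos Δλ )
  = atan2(0.14906, -0.70762) = 168.104° → normalised to [0°, 360°): 168.104°.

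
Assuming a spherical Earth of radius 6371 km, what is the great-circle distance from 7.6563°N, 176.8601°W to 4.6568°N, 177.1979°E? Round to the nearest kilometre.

737 km

Δλ = 177.1979 − -176.8601 = 354.0580°; wrapped into (−180°, 180°]: -5.9420°.
Δφ = 4.6568 − 7.6563 = -2.9995°.
a = sin²(Δφ/2) + cos φ₁ · cos φ₂ · sin²(Δλ/2) = 0.003339.
c = 2·atan2(√a, √(1−a)) = 0.11563 rad → d = 6371·c ≈ 736.66 km.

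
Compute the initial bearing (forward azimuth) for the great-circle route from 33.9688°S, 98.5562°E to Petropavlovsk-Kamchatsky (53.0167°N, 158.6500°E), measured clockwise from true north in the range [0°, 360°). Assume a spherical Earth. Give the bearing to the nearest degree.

Δλ = 158.6500 − 98.5562 = 60.0938°.
θ = atan2( sin Δλ · cos φ₂ , cos φ₁ · sin φ₂ − sin φ₁ · cos φ₂ · cos Δλ )
  = atan2(0.52148, 0.83008) = 32.138° → normalised to [0°, 360°): 32.138°.

32°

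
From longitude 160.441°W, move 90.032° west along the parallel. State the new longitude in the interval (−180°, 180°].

Start at -160.441°; shift −90.032° → -250.473°.
-250.473° lies outside (−180°, 180°]; add 360° → +109.527°.

109.527°E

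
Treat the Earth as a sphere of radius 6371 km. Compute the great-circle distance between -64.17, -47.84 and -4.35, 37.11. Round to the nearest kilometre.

Δλ = 37.11 − -47.84 = 84.95°.
Δφ = -4.35 − -64.17 = 59.82°.
a = sin²(Δφ/2) + cos φ₁ · cos φ₂ · sin²(Δλ/2) = 0.446743.
c = 2·atan2(√a, √(1−a)) = 1.46408 rad → d = 6371·c ≈ 9327.66 km.

9328 km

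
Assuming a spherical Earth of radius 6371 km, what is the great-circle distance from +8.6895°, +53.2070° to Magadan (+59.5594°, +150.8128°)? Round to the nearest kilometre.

9600 km

Δλ = 150.8128 − 53.2070 = 97.6058°.
Δφ = 59.5594 − 8.6895 = 50.8699°.
a = sin²(Δφ/2) + cos φ₁ · cos φ₂ · sin²(Δλ/2) = 0.468017.
c = 2·atan2(√a, √(1−a)) = 1.50679 rad → d = 6371·c ≈ 9599.74 km.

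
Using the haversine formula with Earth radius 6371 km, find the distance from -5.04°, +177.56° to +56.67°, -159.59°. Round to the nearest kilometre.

7169 km

Δλ = -159.59 − 177.56 = -337.15°; wrapped into (−180°, 180°]: 22.85°.
Δφ = 56.67 − -5.04 = 61.71°.
a = sin²(Δφ/2) + cos φ₁ · cos φ₂ · sin²(Δλ/2) = 0.284509.
c = 2·atan2(√a, √(1−a)) = 1.12522 rad → d = 6371·c ≈ 7168.75 km.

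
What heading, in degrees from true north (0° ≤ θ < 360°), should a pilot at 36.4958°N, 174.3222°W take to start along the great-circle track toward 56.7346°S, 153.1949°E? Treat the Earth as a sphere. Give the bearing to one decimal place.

197.3°

Δλ = 153.1949 − -174.3222 = 327.5171°; wrapped into (−180°, 180°]: -32.4829°.
θ = atan2( sin Δλ · cos φ₂ , cos φ₁ · sin φ₂ − sin φ₁ · cos φ₂ · cos Δλ )
  = atan2(-0.29458, -0.94737) = -162.727° → normalised to [0°, 360°): 197.273°.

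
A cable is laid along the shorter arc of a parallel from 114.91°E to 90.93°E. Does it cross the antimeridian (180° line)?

No

Signed shortest Δλ = ((90.93 − 114.91 + 180) mod 360) − 180 = -23.98°.
Going west by 23.98° from +114.91° reaches +90.93° without touching 180°.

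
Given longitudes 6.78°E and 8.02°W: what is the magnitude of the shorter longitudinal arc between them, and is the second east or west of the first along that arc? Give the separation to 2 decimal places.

Raw difference: -8.02 − 6.78 = -14.8°.
Normalise into (−180°, 180°]: -14.8° stays -14.8°.
Negative ⇒ the second point lies to the west; separation 14.80°.

14.80° west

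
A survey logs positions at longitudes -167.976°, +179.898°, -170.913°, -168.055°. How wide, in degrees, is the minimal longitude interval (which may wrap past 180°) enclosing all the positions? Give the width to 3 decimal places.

12.126°

Sort the longitudes: -170.913°, -168.055°, -167.976°, +179.898°.
Eastward gaps between consecutive values (wrapping around): 2.858°, 0.079°, 347.874°, 9.189°.
Largest gap = 347.874° ⇒ minimal covering band is its complement: 360° − 347.874° = 12.126°.
Band runs from +179.898° eastward to -167.976°, crossing the antimeridian.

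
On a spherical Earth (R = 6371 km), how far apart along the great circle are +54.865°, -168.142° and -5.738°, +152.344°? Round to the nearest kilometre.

Δλ = 152.344 − -168.142 = 320.486°; wrapped into (−180°, 180°]: -39.514°.
Δφ = -5.738 − 54.865 = -60.603°.
a = sin²(Δφ/2) + cos φ₁ · cos φ₂ · sin²(Δλ/2) = 0.320002.
c = 2·atan2(√a, √(1−a)) = 1.20253 rad → d = 6371·c ≈ 7661.33 km.

7661 km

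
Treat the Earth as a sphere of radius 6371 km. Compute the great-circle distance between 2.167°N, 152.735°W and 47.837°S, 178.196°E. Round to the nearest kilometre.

6234 km

Δλ = 178.196 − -152.735 = 330.931°; wrapped into (−180°, 180°]: -29.069°.
Δφ = -47.837 − 2.167 = -50.004°.
a = sin²(Δφ/2) + cos φ₁ · cos φ₂ · sin²(Δλ/2) = 0.220879.
c = 2·atan2(√a, √(1−a)) = 0.97853 rad → d = 6371·c ≈ 6234.22 km.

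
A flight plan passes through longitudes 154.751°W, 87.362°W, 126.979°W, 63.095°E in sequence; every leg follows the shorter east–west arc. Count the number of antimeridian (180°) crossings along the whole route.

1

Leg 1: -154.751° → -87.362°, shortest Δλ = 67.389° (east) — does not cross 180°.
Leg 2: -87.362° → -126.979°, shortest Δλ = -39.617° (west) — does not cross 180°.
Leg 3: -126.979° → +63.095°, shortest Δλ = -169.926° (west) — crosses 180°.
Total crossings: 1.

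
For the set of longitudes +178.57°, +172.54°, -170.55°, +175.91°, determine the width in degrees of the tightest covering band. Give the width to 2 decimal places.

Sort the longitudes: -170.55°, +172.54°, +175.91°, +178.57°.
Eastward gaps between consecutive values (wrapping around): 343.09°, 3.37°, 2.66°, 10.88°.
Largest gap = 343.09° ⇒ minimal covering band is its complement: 360° − 343.09° = 16.91°.
Band runs from +172.54° eastward to -170.55°, crossing the antimeridian.

16.91°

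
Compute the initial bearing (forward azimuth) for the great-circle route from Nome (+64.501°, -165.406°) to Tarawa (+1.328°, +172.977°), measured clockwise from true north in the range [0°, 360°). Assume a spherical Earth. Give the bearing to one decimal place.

204.0°

Δλ = 172.977 − -165.406 = 338.383°; wrapped into (−180°, 180°]: -21.617°.
θ = atan2( sin Δλ · cos φ₂ , cos φ₁ · sin φ₂ − sin φ₁ · cos φ₂ · cos Δλ )
  = atan2(-0.36830, -0.82891) = -156.043° → normalised to [0°, 360°): 203.957°.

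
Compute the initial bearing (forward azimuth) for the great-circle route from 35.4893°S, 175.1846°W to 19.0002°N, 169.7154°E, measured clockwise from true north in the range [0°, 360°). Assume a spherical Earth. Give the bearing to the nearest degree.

Δλ = 169.7154 − -175.1846 = 344.9000°; wrapped into (−180°, 180°]: -15.1000°.
θ = atan2( sin Δλ · cos φ₂ , cos φ₁ · sin φ₂ − sin φ₁ · cos φ₂ · cos Δλ )
  = atan2(-0.24631, 0.79506) = -17.213° → normalised to [0°, 360°): 342.787°.

343°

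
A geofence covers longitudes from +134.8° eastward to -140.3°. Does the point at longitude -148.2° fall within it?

Yes

Band width going east from +134.8° to -140.3°: ((-140.3 − 134.8) mod 360) = 84.9°.
Offset of -148.2° east of the west edge: ((-148.2 − 134.8) mod 360) = 77.0°.
77.0° ≤ 84.9° ⇒ inside.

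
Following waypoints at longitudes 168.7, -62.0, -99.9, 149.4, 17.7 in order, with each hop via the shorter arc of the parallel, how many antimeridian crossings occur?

Leg 1: +168.7° → -62.0°, shortest Δλ = 129.3° (east) — crosses 180°.
Leg 2: -62.0° → -99.9°, shortest Δλ = -37.9° (west) — does not cross 180°.
Leg 3: -99.9° → +149.4°, shortest Δλ = -110.7° (west) — crosses 180°.
Leg 4: +149.4° → +17.7°, shortest Δλ = -131.7° (west) — does not cross 180°.
Total crossings: 2.

2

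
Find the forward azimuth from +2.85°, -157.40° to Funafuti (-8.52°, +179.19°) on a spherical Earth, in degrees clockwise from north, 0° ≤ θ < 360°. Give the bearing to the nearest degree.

Δλ = 179.19 − -157.40 = 336.59°; wrapped into (−180°, 180°]: -23.41°.
θ = atan2( sin Δλ · cos φ₂ , cos φ₁ · sin φ₂ − sin φ₁ · cos φ₂ · cos Δλ )
  = atan2(-0.39292, -0.19310) = -116.171° → normalised to [0°, 360°): 243.829°.

244°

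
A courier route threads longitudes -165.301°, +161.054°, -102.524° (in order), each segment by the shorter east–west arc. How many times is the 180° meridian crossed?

Leg 1: -165.301° → +161.054°, shortest Δλ = -33.645° (west) — crosses 180°.
Leg 2: +161.054° → -102.524°, shortest Δλ = 96.422° (east) — crosses 180°.
Total crossings: 2.

2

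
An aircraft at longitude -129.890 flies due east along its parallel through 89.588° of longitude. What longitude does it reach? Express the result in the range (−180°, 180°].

Start at -129.890°; shift +89.588° → -40.302°.
-40.302° already lies in (−180°, 180°].

-40.302°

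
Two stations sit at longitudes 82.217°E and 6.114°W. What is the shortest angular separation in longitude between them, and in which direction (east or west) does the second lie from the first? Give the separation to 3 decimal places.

88.331° west

Raw difference: -6.114 − 82.217 = -88.331°.
Normalise into (−180°, 180°]: -88.331° stays -88.331°.
Negative ⇒ the second point lies to the west; separation 88.331°.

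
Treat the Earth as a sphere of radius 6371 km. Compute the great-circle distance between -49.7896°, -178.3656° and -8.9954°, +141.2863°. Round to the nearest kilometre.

5865 km

Δλ = 141.2863 − -178.3656 = 319.6519°; wrapped into (−180°, 180°]: -40.3481°.
Δφ = -8.9954 − -49.7896 = 40.7942°.
a = sin²(Δφ/2) + cos φ₁ · cos φ₂ · sin²(Δλ/2) = 0.197311.
c = 2·atan2(√a, √(1−a)) = 0.92055 rad → d = 6371·c ≈ 5864.85 km.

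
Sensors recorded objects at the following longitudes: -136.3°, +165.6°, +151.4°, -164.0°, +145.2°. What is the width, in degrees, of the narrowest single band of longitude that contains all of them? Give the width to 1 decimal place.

78.5°

Sort the longitudes: -164.0°, -136.3°, +145.2°, +151.4°, +165.6°.
Eastward gaps between consecutive values (wrapping around): 27.7°, 281.5°, 6.2°, 14.2°, 30.4°.
Largest gap = 281.5° ⇒ minimal covering band is its complement: 360° − 281.5° = 78.5°.
Band runs from +145.2° eastward to -136.3°, crossing the antimeridian.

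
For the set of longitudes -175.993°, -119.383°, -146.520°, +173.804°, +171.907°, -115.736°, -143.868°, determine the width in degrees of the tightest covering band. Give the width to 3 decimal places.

72.357°

Sort the longitudes: -175.993°, -146.520°, -143.868°, -119.383°, -115.736°, +171.907°, +173.804°.
Eastward gaps between consecutive values (wrapping around): 29.473°, 2.652°, 24.485°, 3.647°, 287.643°, 1.897°, 10.203°.
Largest gap = 287.643° ⇒ minimal covering band is its complement: 360° − 287.643° = 72.357°.
Band runs from +171.907° eastward to -115.736°, crossing the antimeridian.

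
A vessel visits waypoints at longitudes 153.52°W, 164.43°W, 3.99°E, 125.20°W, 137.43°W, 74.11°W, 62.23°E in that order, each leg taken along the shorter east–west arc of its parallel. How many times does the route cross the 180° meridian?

0

Leg 1: -153.52° → -164.43°, shortest Δλ = -10.91° (west) — does not cross 180°.
Leg 2: -164.43° → +3.99°, shortest Δλ = 168.42° (east) — does not cross 180°.
Leg 3: +3.99° → -125.20°, shortest Δλ = -129.19° (west) — does not cross 180°.
Leg 4: -125.20° → -137.43°, shortest Δλ = -12.23° (west) — does not cross 180°.
Leg 5: -137.43° → -74.11°, shortest Δλ = 63.32° (east) — does not cross 180°.
Leg 6: -74.11° → +62.23°, shortest Δλ = 136.34° (east) — does not cross 180°.
Total crossings: 0.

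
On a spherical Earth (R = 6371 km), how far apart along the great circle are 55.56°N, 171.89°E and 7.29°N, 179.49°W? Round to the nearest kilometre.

5421 km

Δλ = -179.49 − 171.89 = -351.38°; wrapped into (−180°, 180°]: 8.62°.
Δφ = 7.29 − 55.56 = -48.27°.
a = sin²(Δφ/2) + cos φ₁ · cos φ₂ · sin²(Δλ/2) = 0.170358.
c = 2·atan2(√a, √(1−a)) = 0.85093 rad → d = 6371·c ≈ 5421.27 km.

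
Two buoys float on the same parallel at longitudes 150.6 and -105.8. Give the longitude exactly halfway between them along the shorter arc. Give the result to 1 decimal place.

-157.6°

Signed shortest Δλ from +150.6° to -105.8° is +103.6°.
Midpoint longitude = +150.6° + (+103.6°)/2 = +150.6° + 51.8° = +202.4°.
Normalise into (−180°, 180°]: -157.6°.
(The naïve average (+150.6 + -105.8)/2 = 22.4° is on the wrong side of the globe.)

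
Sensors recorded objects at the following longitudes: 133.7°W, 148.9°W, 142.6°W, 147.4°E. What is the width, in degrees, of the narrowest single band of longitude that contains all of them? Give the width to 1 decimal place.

Sort the longitudes: -148.9°, -142.6°, -133.7°, +147.4°.
Eastward gaps between consecutive values (wrapping around): 6.3°, 8.9°, 281.1°, 63.7°.
Largest gap = 281.1° ⇒ minimal covering band is its complement: 360° − 281.1° = 78.9°.
Band runs from +147.4° eastward to -133.7°, crossing the antimeridian.

78.9°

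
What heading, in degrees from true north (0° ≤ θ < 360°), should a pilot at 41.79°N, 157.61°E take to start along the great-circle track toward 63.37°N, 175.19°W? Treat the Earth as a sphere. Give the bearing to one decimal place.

27.1°

Δλ = -175.19 − 157.61 = -332.80°; wrapped into (−180°, 180°]: 27.20°.
θ = atan2( sin Δλ · cos φ₂ , cos φ₁ · sin φ₂ − sin φ₁ · cos φ₂ · cos Δλ )
  = atan2(0.20488, 0.40083) = 27.074° → normalised to [0°, 360°): 27.074°.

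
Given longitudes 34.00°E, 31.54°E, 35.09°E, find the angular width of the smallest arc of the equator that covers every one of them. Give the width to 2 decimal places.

3.55°

Sort the longitudes: +31.54°, +34.00°, +35.09°.
Eastward gaps between consecutive values (wrapping around): 2.46°, 1.09°, 356.45°.
Largest gap = 356.45° ⇒ minimal covering band is its complement: 360° − 356.45° = 3.55°.
Band runs from +31.54° eastward to +35.09°.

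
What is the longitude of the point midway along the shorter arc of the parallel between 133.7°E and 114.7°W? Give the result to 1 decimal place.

Signed shortest Δλ from +133.7° to -114.7° is +111.6°.
Midpoint longitude = +133.7° + (+111.6°)/2 = +133.7° + 55.8° = +189.5°.
Normalise into (−180°, 180°]: -170.5°.
(The naïve average (+133.7 + -114.7)/2 = 9.5° is on the wrong side of the globe.)

170.5°W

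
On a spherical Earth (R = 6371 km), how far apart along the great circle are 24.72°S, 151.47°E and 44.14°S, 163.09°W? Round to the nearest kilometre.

4618 km

Δλ = -163.09 − 151.47 = -314.56°; wrapped into (−180°, 180°]: 45.44°.
Δφ = -44.14 − -24.72 = -19.42°.
a = sin²(Δφ/2) + cos φ₁ · cos φ₂ · sin²(Δλ/2) = 0.125689.
c = 2·atan2(√a, √(1−a)) = 0.72481 rad → d = 6371·c ≈ 4617.79 km.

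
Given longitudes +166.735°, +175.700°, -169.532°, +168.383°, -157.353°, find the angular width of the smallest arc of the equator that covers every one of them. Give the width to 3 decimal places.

35.912°

Sort the longitudes: -169.532°, -157.353°, +166.735°, +168.383°, +175.700°.
Eastward gaps between consecutive values (wrapping around): 12.179°, 324.088°, 1.648°, 7.317°, 14.768°.
Largest gap = 324.088° ⇒ minimal covering band is its complement: 360° − 324.088° = 35.912°.
Band runs from +166.735° eastward to -157.353°, crossing the antimeridian.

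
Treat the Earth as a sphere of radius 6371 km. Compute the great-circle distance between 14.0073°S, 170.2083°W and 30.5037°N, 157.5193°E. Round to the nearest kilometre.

Δλ = 157.5193 − -170.2083 = 327.7276°; wrapped into (−180°, 180°]: -32.2724°.
Δφ = 30.5037 − -14.0073 = 44.5110°.
a = sin²(Δφ/2) + cos φ₁ · cos φ₂ · sin²(Δλ/2) = 0.208013.
c = 2·atan2(√a, √(1−a)) = 0.94718 rad → d = 6371·c ≈ 6034.49 km.

6034 km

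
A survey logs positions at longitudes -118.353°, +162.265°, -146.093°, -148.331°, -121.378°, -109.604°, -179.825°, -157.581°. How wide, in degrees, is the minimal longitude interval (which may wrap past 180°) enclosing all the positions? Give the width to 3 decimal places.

Sort the longitudes: -179.825°, -157.581°, -148.331°, -146.093°, -121.378°, -118.353°, -109.604°, +162.265°.
Eastward gaps between consecutive values (wrapping around): 22.244°, 9.250°, 2.238°, 24.715°, 3.025°, 8.749°, 271.869°, 17.910°.
Largest gap = 271.869° ⇒ minimal covering band is its complement: 360° − 271.869° = 88.131°.
Band runs from +162.265° eastward to -109.604°, crossing the antimeridian.

88.131°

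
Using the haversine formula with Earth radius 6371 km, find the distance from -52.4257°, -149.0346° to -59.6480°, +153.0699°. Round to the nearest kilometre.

3562 km

Δλ = 153.0699 − -149.0346 = 302.1045°; wrapped into (−180°, 180°]: -57.8955°.
Δφ = -59.6480 − -52.4257 = -7.2223°.
a = sin²(Δφ/2) + cos φ₁ · cos φ₂ · sin²(Δλ/2) = 0.076153.
c = 2·atan2(√a, √(1−a)) = 0.55917 rad → d = 6371·c ≈ 3562.49 km.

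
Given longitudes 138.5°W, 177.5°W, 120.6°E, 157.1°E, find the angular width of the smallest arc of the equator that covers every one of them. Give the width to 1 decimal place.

100.9°

Sort the longitudes: -177.5°, -138.5°, +120.6°, +157.1°.
Eastward gaps between consecutive values (wrapping around): 39.0°, 259.1°, 36.5°, 25.4°.
Largest gap = 259.1° ⇒ minimal covering band is its complement: 360° − 259.1° = 100.9°.
Band runs from +120.6° eastward to -138.5°, crossing the antimeridian.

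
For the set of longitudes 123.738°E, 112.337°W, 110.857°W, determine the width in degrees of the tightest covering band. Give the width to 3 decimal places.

Sort the longitudes: -112.337°, -110.857°, +123.738°.
Eastward gaps between consecutive values (wrapping around): 1.480°, 234.595°, 123.925°.
Largest gap = 234.595° ⇒ minimal covering band is its complement: 360° − 234.595° = 125.405°.
Band runs from +123.738° eastward to -110.857°, crossing the antimeridian.

125.405°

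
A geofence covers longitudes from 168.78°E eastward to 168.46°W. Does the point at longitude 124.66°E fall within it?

No

Band width going east from +168.78° to -168.46°: ((-168.46 − 168.78) mod 360) = 22.76°.
Offset of +124.66° east of the west edge: ((124.66 − 168.78) mod 360) = 315.88°.
315.88° > 22.76° ⇒ outside.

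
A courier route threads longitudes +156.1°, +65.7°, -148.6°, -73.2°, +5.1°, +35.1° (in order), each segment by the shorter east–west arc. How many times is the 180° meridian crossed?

1

Leg 1: +156.1° → +65.7°, shortest Δλ = -90.4° (west) — does not cross 180°.
Leg 2: +65.7° → -148.6°, shortest Δλ = 145.7° (east) — crosses 180°.
Leg 3: -148.6° → -73.2°, shortest Δλ = 75.4° (east) — does not cross 180°.
Leg 4: -73.2° → +5.1°, shortest Δλ = 78.3° (east) — does not cross 180°.
Leg 5: +5.1° → +35.1°, shortest Δλ = 30.0° (east) — does not cross 180°.
Total crossings: 1.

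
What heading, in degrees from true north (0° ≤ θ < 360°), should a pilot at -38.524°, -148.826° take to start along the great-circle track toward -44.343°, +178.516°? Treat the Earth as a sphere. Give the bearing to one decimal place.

246.0°

Δλ = 178.516 − -148.826 = 327.342°; wrapped into (−180°, 180°]: -32.658°.
θ = atan2( sin Δλ · cos φ₂ , cos φ₁ · sin φ₂ − sin φ₁ · cos φ₂ · cos Δλ )
  = atan2(-0.38592, -0.17181) = -113.998° → normalised to [0°, 360°): 246.002°.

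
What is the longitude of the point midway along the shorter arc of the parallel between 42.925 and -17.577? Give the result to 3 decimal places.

Signed shortest Δλ from +42.925° to -17.577° is -60.502°.
Midpoint longitude = +42.925° + (-60.502°)/2 = +42.925° − 30.251° = +12.674°.

+12.674°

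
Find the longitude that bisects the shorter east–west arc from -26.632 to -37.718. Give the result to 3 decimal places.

Signed shortest Δλ from -26.632° to -37.718° is -11.086°.
Midpoint longitude = -26.632° + (-11.086°)/2 = -26.632° − 5.543° = -32.175°.

-32.175°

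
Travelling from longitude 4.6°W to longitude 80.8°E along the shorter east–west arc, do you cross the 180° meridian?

Signed shortest Δλ = ((80.8 − -4.6 + 180) mod 360) − 180 = 85.4°.
Going east by 85.4° from -4.6° reaches +80.8° without touching 180°.

No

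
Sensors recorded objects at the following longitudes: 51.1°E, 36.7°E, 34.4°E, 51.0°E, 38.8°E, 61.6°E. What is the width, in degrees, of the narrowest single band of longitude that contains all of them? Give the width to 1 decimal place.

27.2°

Sort the longitudes: +34.4°, +36.7°, +38.8°, +51.0°, +51.1°, +61.6°.
Eastward gaps between consecutive values (wrapping around): 2.3°, 2.1°, 12.2°, 0.1°, 10.5°, 332.8°.
Largest gap = 332.8° ⇒ minimal covering band is its complement: 360° − 332.8° = 27.2°.
Band runs from +34.4° eastward to +61.6°.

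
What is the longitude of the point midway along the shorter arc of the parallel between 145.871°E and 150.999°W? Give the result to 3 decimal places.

Signed shortest Δλ from +145.871° to -150.999° is +63.130°.
Midpoint longitude = +145.871° + (+63.130°)/2 = +145.871° + 31.565° = +177.436°.
(The naïve average (+145.871 + -150.999)/2 = -2.564° is on the wrong side of the globe.)

177.436°E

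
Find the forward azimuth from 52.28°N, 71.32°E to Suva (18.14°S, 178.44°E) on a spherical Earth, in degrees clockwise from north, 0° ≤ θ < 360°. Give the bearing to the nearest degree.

88°

Δλ = 178.44 − 71.32 = 107.12°.
θ = atan2( sin Δλ · cos φ₂ , cos φ₁ · sin φ₂ − sin φ₁ · cos φ₂ · cos Δλ )
  = atan2(0.90819, 0.03080) = 88.058° → normalised to [0°, 360°): 88.058°.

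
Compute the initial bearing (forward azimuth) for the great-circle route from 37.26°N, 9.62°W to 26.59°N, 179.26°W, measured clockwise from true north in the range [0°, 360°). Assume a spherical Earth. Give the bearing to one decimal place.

Δλ = -179.26 − -9.62 = -169.64°.
θ = atan2( sin Δλ · cos φ₂ , cos φ₁ · sin φ₂ − sin φ₁ · cos φ₂ · cos Δλ )
  = atan2(-0.16081, 0.88882) = -10.255° → normalised to [0°, 360°): 349.745°.

349.7°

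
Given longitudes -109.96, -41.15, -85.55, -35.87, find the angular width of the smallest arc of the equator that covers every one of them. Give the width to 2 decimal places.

74.09°

Sort the longitudes: -109.96°, -85.55°, -41.15°, -35.87°.
Eastward gaps between consecutive values (wrapping around): 24.41°, 44.40°, 5.28°, 285.91°.
Largest gap = 285.91° ⇒ minimal covering band is its complement: 360° − 285.91° = 74.09°.
Band runs from -109.96° eastward to -35.87°.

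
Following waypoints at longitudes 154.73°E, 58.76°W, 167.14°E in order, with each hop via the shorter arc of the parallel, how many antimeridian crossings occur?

Leg 1: +154.73° → -58.76°, shortest Δλ = 146.51° (east) — crosses 180°.
Leg 2: -58.76° → +167.14°, shortest Δλ = -134.1° (west) — crosses 180°.
Total crossings: 2.

2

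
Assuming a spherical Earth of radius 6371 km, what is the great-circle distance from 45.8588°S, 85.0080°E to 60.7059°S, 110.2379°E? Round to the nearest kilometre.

Δλ = 110.2379 − 85.0080 = 25.2299°.
Δφ = -60.7059 − -45.8588 = -14.8471°.
a = sin²(Δφ/2) + cos φ₁ · cos φ₂ · sin²(Δλ/2) = 0.032947.
c = 2·atan2(√a, √(1−a)) = 0.36505 rad → d = 6371·c ≈ 2325.72 km.

2326 km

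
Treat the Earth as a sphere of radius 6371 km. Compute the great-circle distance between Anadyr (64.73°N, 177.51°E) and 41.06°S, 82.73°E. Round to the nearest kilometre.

14275 km

Δλ = 82.73 − 177.51 = -94.78°.
Δφ = -41.06 − 64.73 = -105.79°.
a = sin²(Δφ/2) + cos φ₁ · cos φ₂ · sin²(Δλ/2) = 0.810407.
c = 2·atan2(√a, √(1−a)) = 2.24058 rad → d = 6371·c ≈ 14274.72 km.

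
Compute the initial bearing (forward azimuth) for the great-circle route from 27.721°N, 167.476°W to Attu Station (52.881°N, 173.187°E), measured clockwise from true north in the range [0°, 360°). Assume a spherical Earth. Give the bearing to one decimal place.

Δλ = 173.187 − -167.476 = 340.663°; wrapped into (−180°, 180°]: -19.337°.
θ = atan2( sin Δλ · cos φ₂ , cos φ₁ · sin φ₂ − sin φ₁ · cos φ₂ · cos Δλ )
  = atan2(-0.19982, 0.44098) = -24.377° → normalised to [0°, 360°): 335.623°.

335.6°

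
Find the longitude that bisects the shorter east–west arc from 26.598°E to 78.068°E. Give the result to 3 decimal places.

52.333°E

Signed shortest Δλ from +26.598° to +78.068° is +51.470°.
Midpoint longitude = +26.598° + (+51.470°)/2 = +26.598° + 25.735° = +52.333°.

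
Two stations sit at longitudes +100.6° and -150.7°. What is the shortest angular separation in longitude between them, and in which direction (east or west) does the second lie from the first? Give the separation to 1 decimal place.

Raw difference: -150.7 − 100.6 = -251.3°.
Normalise into (−180°, 180°]: -251.3° + 360° = 108.7°.
Positive ⇒ the second point lies to the east; separation 108.7°.

108.7° east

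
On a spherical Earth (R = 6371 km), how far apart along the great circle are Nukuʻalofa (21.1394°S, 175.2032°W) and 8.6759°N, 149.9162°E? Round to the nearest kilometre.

Δλ = 149.9162 − -175.2032 = 325.1194°; wrapped into (−180°, 180°]: -34.8806°.
Δφ = 8.6759 − -21.1394 = 29.8153°.
a = sin²(Δφ/2) + cos φ₁ · cos φ₂ · sin²(Δλ/2) = 0.149007.
c = 2·atan2(√a, √(1−a)) = 0.79261 rad → d = 6371·c ≈ 5049.75 km.

5050 km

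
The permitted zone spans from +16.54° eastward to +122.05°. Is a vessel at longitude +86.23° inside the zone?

Yes

Band width going east from +16.54° to +122.05°: ((122.05 − 16.54) mod 360) = 105.51°.
Offset of +86.23° east of the west edge: ((86.23 − 16.54) mod 360) = 69.69°.
69.69° ≤ 105.51° ⇒ inside.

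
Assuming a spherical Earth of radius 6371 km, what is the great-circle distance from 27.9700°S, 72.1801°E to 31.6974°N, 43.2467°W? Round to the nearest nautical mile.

7486 nmi

Δλ = -43.2467 − 72.1801 = -115.4268°.
Δφ = 31.6974 − -27.9700 = 59.6674°.
a = sin²(Δφ/2) + cos φ₁ · cos φ₂ · sin²(Δλ/2) = 0.784537.
c = 2·atan2(√a, √(1−a)) = 2.17618 rad → d = 6371·c ≈ 13864.42 km ≈ 7486.19 nmi.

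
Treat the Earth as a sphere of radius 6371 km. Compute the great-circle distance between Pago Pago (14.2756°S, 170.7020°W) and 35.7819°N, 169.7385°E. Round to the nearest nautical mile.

3204 nmi

Δλ = 169.7385 − -170.7020 = 340.4405°; wrapped into (−180°, 180°]: -19.5595°.
Δφ = 35.7819 − -14.2756 = 50.0575°.
a = sin²(Δφ/2) + cos φ₁ · cos φ₂ · sin²(Δλ/2) = 0.201675.
c = 2·atan2(√a, √(1−a)) = 0.93148 rad → d = 6371·c ≈ 5934.43 km ≈ 3204.34 nmi.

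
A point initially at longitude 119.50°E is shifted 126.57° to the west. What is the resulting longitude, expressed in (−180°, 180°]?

7.07°W

Start at +119.50°; shift −126.57° → -7.07°.
-7.07° already lies in (−180°, 180°].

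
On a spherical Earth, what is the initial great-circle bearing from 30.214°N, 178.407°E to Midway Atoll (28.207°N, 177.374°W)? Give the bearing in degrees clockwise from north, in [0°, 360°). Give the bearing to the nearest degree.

Δλ = -177.374 − 178.407 = -355.781°; wrapped into (−180°, 180°]: 4.219°.
θ = atan2( sin Δλ · cos φ₂ , cos φ₁ · sin φ₂ − sin φ₁ · cos φ₂ · cos Δλ )
  = atan2(0.06483, -0.03382) = 117.549° → normalised to [0°, 360°): 117.549°.

118°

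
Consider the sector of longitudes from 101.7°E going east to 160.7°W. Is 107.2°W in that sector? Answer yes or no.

Band width going east from +101.7° to -160.7°: ((-160.7 − 101.7) mod 360) = 97.6°.
Offset of -107.2° east of the west edge: ((-107.2 − 101.7) mod 360) = 151.1°.
151.1° > 97.6° ⇒ outside.

No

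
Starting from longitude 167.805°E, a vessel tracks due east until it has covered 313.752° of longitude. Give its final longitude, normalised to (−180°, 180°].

121.557°E

Start at +167.805°; shift +313.752° → +481.557°.
+481.557° lies outside (−180°, 180°]; subtract 360° → +121.557°.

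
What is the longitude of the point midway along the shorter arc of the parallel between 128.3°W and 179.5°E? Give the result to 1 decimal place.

Signed shortest Δλ from -128.3° to +179.5° is -52.2°.
Midpoint longitude = -128.3° + (-52.2°)/2 = -128.3° − 26.1° = -154.4°.
(The naïve average (-128.3 + +179.5)/2 = 25.6° is on the wrong side of the globe.)

154.4°W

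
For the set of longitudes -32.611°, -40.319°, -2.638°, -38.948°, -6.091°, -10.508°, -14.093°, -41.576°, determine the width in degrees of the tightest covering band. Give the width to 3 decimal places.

Sort the longitudes: -41.576°, -40.319°, -38.948°, -32.611°, -14.093°, -10.508°, -6.091°, -2.638°.
Eastward gaps between consecutive values (wrapping around): 1.257°, 1.371°, 6.337°, 18.518°, 3.585°, 4.417°, 3.453°, 321.062°.
Largest gap = 321.062° ⇒ minimal covering band is its complement: 360° − 321.062° = 38.938°.
Band runs from -41.576° eastward to -2.638°.

38.938°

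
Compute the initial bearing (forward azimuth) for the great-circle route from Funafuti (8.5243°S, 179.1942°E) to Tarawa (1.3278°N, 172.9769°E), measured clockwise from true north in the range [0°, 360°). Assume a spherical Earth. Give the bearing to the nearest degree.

Δλ = 172.9769 − 179.1942 = -6.2173°.
θ = atan2( sin Δλ · cos φ₂ , cos φ₁ · sin φ₂ − sin φ₁ · cos φ₂ · cos Δλ )
  = atan2(-0.10827, 0.17023) = -32.457° → normalised to [0°, 360°): 327.543°.

328°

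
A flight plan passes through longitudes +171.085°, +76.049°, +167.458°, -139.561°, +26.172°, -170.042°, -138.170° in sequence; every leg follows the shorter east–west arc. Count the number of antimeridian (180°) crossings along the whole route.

Leg 1: +171.085° → +76.049°, shortest Δλ = -95.036° (west) — does not cross 180°.
Leg 2: +76.049° → +167.458°, shortest Δλ = 91.409° (east) — does not cross 180°.
Leg 3: +167.458° → -139.561°, shortest Δλ = 52.981° (east) — crosses 180°.
Leg 4: -139.561° → +26.172°, shortest Δλ = 165.733° (east) — does not cross 180°.
Leg 5: +26.172° → -170.042°, shortest Δλ = 163.786° (east) — crosses 180°.
Leg 6: -170.042° → -138.170°, shortest Δλ = 31.872° (east) — does not cross 180°.
Total crossings: 2.

2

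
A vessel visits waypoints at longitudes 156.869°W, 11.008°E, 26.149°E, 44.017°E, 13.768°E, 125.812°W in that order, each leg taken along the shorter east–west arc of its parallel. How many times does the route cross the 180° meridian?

Leg 1: -156.869° → +11.008°, shortest Δλ = 167.877° (east) — does not cross 180°.
Leg 2: +11.008° → +26.149°, shortest Δλ = 15.141° (east) — does not cross 180°.
Leg 3: +26.149° → +44.017°, shortest Δλ = 17.868° (east) — does not cross 180°.
Leg 4: +44.017° → +13.768°, shortest Δλ = -30.249° (west) — does not cross 180°.
Leg 5: +13.768° → -125.812°, shortest Δλ = -139.58° (west) — does not cross 180°.
Total crossings: 0.

0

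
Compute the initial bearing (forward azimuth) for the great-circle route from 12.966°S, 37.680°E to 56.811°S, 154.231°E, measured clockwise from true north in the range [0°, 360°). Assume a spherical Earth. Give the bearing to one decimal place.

150.6°

Δλ = 154.231 − 37.680 = 116.551°.
θ = atan2( sin Δλ · cos φ₂ , cos φ₁ · sin φ₂ − sin φ₁ · cos φ₂ · cos Δλ )
  = atan2(0.48967, -0.87043) = 150.640° → normalised to [0°, 360°): 150.640°.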